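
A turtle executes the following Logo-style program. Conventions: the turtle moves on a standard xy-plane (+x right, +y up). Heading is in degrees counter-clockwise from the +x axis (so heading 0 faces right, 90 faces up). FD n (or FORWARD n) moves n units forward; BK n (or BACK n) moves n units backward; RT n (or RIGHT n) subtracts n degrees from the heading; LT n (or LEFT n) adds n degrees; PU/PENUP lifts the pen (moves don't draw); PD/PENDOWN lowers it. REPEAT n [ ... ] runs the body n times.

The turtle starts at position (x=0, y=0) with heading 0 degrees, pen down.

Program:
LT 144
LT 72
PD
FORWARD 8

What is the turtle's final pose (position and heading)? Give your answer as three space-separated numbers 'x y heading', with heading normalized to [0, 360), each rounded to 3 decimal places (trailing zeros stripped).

Executing turtle program step by step:
Start: pos=(0,0), heading=0, pen down
LT 144: heading 0 -> 144
LT 72: heading 144 -> 216
PD: pen down
FD 8: (0,0) -> (-6.472,-4.702) [heading=216, draw]
Final: pos=(-6.472,-4.702), heading=216, 1 segment(s) drawn

Answer: -6.472 -4.702 216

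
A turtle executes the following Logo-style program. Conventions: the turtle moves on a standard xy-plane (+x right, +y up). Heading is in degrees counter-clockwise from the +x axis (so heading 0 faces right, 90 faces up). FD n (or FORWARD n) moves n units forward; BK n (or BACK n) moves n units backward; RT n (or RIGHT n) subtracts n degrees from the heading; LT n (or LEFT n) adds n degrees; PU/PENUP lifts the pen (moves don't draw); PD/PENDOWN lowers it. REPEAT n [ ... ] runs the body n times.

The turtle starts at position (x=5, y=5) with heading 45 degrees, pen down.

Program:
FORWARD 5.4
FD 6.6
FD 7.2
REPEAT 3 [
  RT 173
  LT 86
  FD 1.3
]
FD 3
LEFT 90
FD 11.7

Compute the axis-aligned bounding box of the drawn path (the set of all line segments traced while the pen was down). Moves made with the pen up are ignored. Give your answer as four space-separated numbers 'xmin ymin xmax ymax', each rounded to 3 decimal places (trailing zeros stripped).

Answer: 5 5 19.543 19.224

Derivation:
Executing turtle program step by step:
Start: pos=(5,5), heading=45, pen down
FD 5.4: (5,5) -> (8.818,8.818) [heading=45, draw]
FD 6.6: (8.818,8.818) -> (13.485,13.485) [heading=45, draw]
FD 7.2: (13.485,13.485) -> (18.576,18.576) [heading=45, draw]
REPEAT 3 [
  -- iteration 1/3 --
  RT 173: heading 45 -> 232
  LT 86: heading 232 -> 318
  FD 1.3: (18.576,18.576) -> (19.543,17.707) [heading=318, draw]
  -- iteration 2/3 --
  RT 173: heading 318 -> 145
  LT 86: heading 145 -> 231
  FD 1.3: (19.543,17.707) -> (18.724,16.696) [heading=231, draw]
  -- iteration 3/3 --
  RT 173: heading 231 -> 58
  LT 86: heading 58 -> 144
  FD 1.3: (18.724,16.696) -> (17.673,17.46) [heading=144, draw]
]
FD 3: (17.673,17.46) -> (15.246,19.224) [heading=144, draw]
LT 90: heading 144 -> 234
FD 11.7: (15.246,19.224) -> (8.369,9.758) [heading=234, draw]
Final: pos=(8.369,9.758), heading=234, 8 segment(s) drawn

Segment endpoints: x in {5, 8.369, 8.818, 13.485, 15.246, 17.673, 18.576, 18.724, 19.543}, y in {5, 8.818, 9.758, 13.485, 16.696, 17.46, 17.707, 18.576, 19.224}
xmin=5, ymin=5, xmax=19.543, ymax=19.224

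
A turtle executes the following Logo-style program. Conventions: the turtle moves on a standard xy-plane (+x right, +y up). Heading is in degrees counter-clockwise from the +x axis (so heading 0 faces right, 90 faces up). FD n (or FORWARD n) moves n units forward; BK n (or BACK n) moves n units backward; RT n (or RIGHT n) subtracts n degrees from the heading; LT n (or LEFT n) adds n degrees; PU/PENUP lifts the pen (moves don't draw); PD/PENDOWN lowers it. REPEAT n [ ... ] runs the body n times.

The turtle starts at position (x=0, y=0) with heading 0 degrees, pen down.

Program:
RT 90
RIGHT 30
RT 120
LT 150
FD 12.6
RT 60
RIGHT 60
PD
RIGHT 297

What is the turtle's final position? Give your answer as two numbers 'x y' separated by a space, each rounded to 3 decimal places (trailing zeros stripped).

Executing turtle program step by step:
Start: pos=(0,0), heading=0, pen down
RT 90: heading 0 -> 270
RT 30: heading 270 -> 240
RT 120: heading 240 -> 120
LT 150: heading 120 -> 270
FD 12.6: (0,0) -> (0,-12.6) [heading=270, draw]
RT 60: heading 270 -> 210
RT 60: heading 210 -> 150
PD: pen down
RT 297: heading 150 -> 213
Final: pos=(0,-12.6), heading=213, 1 segment(s) drawn

Answer: 0 -12.6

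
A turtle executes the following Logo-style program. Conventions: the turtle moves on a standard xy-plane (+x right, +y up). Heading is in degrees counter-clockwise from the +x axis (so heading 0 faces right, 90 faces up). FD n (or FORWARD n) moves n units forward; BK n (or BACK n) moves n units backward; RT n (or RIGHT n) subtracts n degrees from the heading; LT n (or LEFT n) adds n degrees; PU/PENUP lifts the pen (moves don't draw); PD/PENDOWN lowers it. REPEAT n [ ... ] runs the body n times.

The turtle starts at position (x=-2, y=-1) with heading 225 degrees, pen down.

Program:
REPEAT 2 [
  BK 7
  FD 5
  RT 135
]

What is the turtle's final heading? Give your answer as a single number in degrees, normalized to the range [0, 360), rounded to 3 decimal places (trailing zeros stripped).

Answer: 315

Derivation:
Executing turtle program step by step:
Start: pos=(-2,-1), heading=225, pen down
REPEAT 2 [
  -- iteration 1/2 --
  BK 7: (-2,-1) -> (2.95,3.95) [heading=225, draw]
  FD 5: (2.95,3.95) -> (-0.586,0.414) [heading=225, draw]
  RT 135: heading 225 -> 90
  -- iteration 2/2 --
  BK 7: (-0.586,0.414) -> (-0.586,-6.586) [heading=90, draw]
  FD 5: (-0.586,-6.586) -> (-0.586,-1.586) [heading=90, draw]
  RT 135: heading 90 -> 315
]
Final: pos=(-0.586,-1.586), heading=315, 4 segment(s) drawn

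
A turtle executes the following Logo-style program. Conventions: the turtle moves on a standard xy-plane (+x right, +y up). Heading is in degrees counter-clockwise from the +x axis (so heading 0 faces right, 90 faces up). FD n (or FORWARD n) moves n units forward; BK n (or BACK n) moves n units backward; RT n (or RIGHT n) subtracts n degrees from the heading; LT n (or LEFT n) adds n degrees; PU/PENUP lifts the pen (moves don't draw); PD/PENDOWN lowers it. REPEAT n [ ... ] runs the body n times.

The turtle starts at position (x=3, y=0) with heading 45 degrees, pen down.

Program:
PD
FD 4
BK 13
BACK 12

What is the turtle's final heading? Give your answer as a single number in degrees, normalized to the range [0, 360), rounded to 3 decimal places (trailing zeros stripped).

Answer: 45

Derivation:
Executing turtle program step by step:
Start: pos=(3,0), heading=45, pen down
PD: pen down
FD 4: (3,0) -> (5.828,2.828) [heading=45, draw]
BK 13: (5.828,2.828) -> (-3.364,-6.364) [heading=45, draw]
BK 12: (-3.364,-6.364) -> (-11.849,-14.849) [heading=45, draw]
Final: pos=(-11.849,-14.849), heading=45, 3 segment(s) drawn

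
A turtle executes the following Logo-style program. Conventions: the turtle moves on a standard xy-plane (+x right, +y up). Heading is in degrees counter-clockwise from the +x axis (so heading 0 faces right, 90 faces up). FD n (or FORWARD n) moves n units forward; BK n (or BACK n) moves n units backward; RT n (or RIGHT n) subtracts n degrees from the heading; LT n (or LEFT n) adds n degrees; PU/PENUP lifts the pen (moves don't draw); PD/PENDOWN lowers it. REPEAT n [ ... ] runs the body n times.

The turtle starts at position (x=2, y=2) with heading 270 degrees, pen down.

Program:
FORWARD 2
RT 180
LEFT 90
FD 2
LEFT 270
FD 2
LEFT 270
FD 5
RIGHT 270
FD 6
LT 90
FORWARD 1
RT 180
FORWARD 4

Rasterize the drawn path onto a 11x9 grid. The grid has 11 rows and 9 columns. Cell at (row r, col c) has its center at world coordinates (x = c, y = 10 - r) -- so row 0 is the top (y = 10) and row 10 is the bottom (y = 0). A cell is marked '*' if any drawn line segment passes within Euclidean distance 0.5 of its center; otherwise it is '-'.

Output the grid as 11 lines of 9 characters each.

Answer: ---------
---------
----*****
-----*---
-----*---
-----*---
-----*---
-----*---
******---
*-*------
***------

Derivation:
Segment 0: (2,2) -> (2,0)
Segment 1: (2,0) -> (-0,0)
Segment 2: (-0,0) -> (0,2)
Segment 3: (0,2) -> (5,2)
Segment 4: (5,2) -> (5,8)
Segment 5: (5,8) -> (4,8)
Segment 6: (4,8) -> (8,8)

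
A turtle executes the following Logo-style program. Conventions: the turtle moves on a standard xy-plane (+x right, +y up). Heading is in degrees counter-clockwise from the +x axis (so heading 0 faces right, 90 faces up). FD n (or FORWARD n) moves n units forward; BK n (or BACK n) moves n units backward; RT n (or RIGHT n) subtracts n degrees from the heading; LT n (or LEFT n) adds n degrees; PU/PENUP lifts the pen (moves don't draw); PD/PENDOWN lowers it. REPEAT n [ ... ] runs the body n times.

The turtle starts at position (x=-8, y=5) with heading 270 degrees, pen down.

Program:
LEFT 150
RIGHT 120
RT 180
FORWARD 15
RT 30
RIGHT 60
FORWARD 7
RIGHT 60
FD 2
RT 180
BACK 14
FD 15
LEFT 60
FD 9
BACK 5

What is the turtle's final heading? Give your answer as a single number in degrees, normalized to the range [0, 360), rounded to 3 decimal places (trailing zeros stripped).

Answer: 210

Derivation:
Executing turtle program step by step:
Start: pos=(-8,5), heading=270, pen down
LT 150: heading 270 -> 60
RT 120: heading 60 -> 300
RT 180: heading 300 -> 120
FD 15: (-8,5) -> (-15.5,17.99) [heading=120, draw]
RT 30: heading 120 -> 90
RT 60: heading 90 -> 30
FD 7: (-15.5,17.99) -> (-9.438,21.49) [heading=30, draw]
RT 60: heading 30 -> 330
FD 2: (-9.438,21.49) -> (-7.706,20.49) [heading=330, draw]
RT 180: heading 330 -> 150
BK 14: (-7.706,20.49) -> (4.419,13.49) [heading=150, draw]
FD 15: (4.419,13.49) -> (-8.572,20.99) [heading=150, draw]
LT 60: heading 150 -> 210
FD 9: (-8.572,20.99) -> (-16.366,16.49) [heading=210, draw]
BK 5: (-16.366,16.49) -> (-12.036,18.99) [heading=210, draw]
Final: pos=(-12.036,18.99), heading=210, 7 segment(s) drawn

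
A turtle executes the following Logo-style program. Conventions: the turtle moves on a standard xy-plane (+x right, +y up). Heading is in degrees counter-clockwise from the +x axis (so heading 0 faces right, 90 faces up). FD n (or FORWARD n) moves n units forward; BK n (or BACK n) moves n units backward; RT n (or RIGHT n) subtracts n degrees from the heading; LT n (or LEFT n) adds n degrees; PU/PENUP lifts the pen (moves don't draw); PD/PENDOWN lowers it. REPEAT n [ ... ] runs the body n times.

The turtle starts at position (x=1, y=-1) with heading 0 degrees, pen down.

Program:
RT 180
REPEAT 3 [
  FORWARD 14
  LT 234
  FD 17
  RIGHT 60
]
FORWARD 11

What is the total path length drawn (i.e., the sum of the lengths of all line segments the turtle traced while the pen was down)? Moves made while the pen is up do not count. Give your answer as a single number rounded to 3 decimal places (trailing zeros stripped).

Executing turtle program step by step:
Start: pos=(1,-1), heading=0, pen down
RT 180: heading 0 -> 180
REPEAT 3 [
  -- iteration 1/3 --
  FD 14: (1,-1) -> (-13,-1) [heading=180, draw]
  LT 234: heading 180 -> 54
  FD 17: (-13,-1) -> (-3.008,12.753) [heading=54, draw]
  RT 60: heading 54 -> 354
  -- iteration 2/3 --
  FD 14: (-3.008,12.753) -> (10.916,11.29) [heading=354, draw]
  LT 234: heading 354 -> 228
  FD 17: (10.916,11.29) -> (-0.46,-1.344) [heading=228, draw]
  RT 60: heading 228 -> 168
  -- iteration 3/3 --
  FD 14: (-0.46,-1.344) -> (-14.154,1.567) [heading=168, draw]
  LT 234: heading 168 -> 42
  FD 17: (-14.154,1.567) -> (-1.52,12.942) [heading=42, draw]
  RT 60: heading 42 -> 342
]
FD 11: (-1.52,12.942) -> (8.941,9.543) [heading=342, draw]
Final: pos=(8.941,9.543), heading=342, 7 segment(s) drawn

Segment lengths:
  seg 1: (1,-1) -> (-13,-1), length = 14
  seg 2: (-13,-1) -> (-3.008,12.753), length = 17
  seg 3: (-3.008,12.753) -> (10.916,11.29), length = 14
  seg 4: (10.916,11.29) -> (-0.46,-1.344), length = 17
  seg 5: (-0.46,-1.344) -> (-14.154,1.567), length = 14
  seg 6: (-14.154,1.567) -> (-1.52,12.942), length = 17
  seg 7: (-1.52,12.942) -> (8.941,9.543), length = 11
Total = 104

Answer: 104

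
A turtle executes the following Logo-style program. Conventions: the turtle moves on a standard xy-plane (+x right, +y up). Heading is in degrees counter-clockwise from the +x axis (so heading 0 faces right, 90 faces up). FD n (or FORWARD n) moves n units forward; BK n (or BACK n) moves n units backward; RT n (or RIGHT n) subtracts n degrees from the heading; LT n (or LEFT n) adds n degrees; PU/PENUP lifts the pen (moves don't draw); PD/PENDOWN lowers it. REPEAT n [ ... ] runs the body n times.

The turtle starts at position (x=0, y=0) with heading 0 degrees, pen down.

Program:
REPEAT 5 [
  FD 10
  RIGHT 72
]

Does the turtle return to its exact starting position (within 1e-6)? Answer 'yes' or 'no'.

Executing turtle program step by step:
Start: pos=(0,0), heading=0, pen down
REPEAT 5 [
  -- iteration 1/5 --
  FD 10: (0,0) -> (10,0) [heading=0, draw]
  RT 72: heading 0 -> 288
  -- iteration 2/5 --
  FD 10: (10,0) -> (13.09,-9.511) [heading=288, draw]
  RT 72: heading 288 -> 216
  -- iteration 3/5 --
  FD 10: (13.09,-9.511) -> (5,-15.388) [heading=216, draw]
  RT 72: heading 216 -> 144
  -- iteration 4/5 --
  FD 10: (5,-15.388) -> (-3.09,-9.511) [heading=144, draw]
  RT 72: heading 144 -> 72
  -- iteration 5/5 --
  FD 10: (-3.09,-9.511) -> (0,0) [heading=72, draw]
  RT 72: heading 72 -> 0
]
Final: pos=(0,0), heading=0, 5 segment(s) drawn

Start position: (0, 0)
Final position: (0, 0)
Distance = 0; < 1e-6 -> CLOSED

Answer: yes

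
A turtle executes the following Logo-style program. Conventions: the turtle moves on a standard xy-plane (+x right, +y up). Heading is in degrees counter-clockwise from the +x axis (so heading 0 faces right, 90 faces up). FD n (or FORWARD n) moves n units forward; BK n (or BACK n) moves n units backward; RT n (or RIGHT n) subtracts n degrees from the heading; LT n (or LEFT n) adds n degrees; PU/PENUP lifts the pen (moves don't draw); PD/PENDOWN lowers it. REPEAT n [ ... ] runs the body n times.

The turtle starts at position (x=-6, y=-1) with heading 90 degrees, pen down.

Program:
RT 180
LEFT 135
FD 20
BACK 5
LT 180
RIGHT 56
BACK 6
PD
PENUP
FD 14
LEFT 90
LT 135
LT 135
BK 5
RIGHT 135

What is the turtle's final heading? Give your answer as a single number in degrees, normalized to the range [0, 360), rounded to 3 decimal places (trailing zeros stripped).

Answer: 34

Derivation:
Executing turtle program step by step:
Start: pos=(-6,-1), heading=90, pen down
RT 180: heading 90 -> 270
LT 135: heading 270 -> 45
FD 20: (-6,-1) -> (8.142,13.142) [heading=45, draw]
BK 5: (8.142,13.142) -> (4.607,9.607) [heading=45, draw]
LT 180: heading 45 -> 225
RT 56: heading 225 -> 169
BK 6: (4.607,9.607) -> (10.496,8.462) [heading=169, draw]
PD: pen down
PU: pen up
FD 14: (10.496,8.462) -> (-3.246,11.133) [heading=169, move]
LT 90: heading 169 -> 259
LT 135: heading 259 -> 34
LT 135: heading 34 -> 169
BK 5: (-3.246,11.133) -> (1.662,10.179) [heading=169, move]
RT 135: heading 169 -> 34
Final: pos=(1.662,10.179), heading=34, 3 segment(s) drawn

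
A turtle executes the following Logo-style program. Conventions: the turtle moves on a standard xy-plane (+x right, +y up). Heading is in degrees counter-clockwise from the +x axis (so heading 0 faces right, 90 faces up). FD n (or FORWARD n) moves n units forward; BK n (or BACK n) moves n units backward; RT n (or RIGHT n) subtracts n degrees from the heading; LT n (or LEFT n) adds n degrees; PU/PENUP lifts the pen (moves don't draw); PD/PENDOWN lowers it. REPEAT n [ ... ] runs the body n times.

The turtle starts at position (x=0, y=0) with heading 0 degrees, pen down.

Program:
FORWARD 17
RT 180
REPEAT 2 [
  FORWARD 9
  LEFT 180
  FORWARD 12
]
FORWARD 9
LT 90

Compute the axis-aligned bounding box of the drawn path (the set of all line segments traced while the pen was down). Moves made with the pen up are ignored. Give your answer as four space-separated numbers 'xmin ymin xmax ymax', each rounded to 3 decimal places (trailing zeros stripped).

Answer: 0 0 29 0

Derivation:
Executing turtle program step by step:
Start: pos=(0,0), heading=0, pen down
FD 17: (0,0) -> (17,0) [heading=0, draw]
RT 180: heading 0 -> 180
REPEAT 2 [
  -- iteration 1/2 --
  FD 9: (17,0) -> (8,0) [heading=180, draw]
  LT 180: heading 180 -> 0
  FD 12: (8,0) -> (20,0) [heading=0, draw]
  -- iteration 2/2 --
  FD 9: (20,0) -> (29,0) [heading=0, draw]
  LT 180: heading 0 -> 180
  FD 12: (29,0) -> (17,0) [heading=180, draw]
]
FD 9: (17,0) -> (8,0) [heading=180, draw]
LT 90: heading 180 -> 270
Final: pos=(8,0), heading=270, 6 segment(s) drawn

Segment endpoints: x in {0, 8, 17, 20, 29}, y in {0, 0, 0, 0}
xmin=0, ymin=0, xmax=29, ymax=0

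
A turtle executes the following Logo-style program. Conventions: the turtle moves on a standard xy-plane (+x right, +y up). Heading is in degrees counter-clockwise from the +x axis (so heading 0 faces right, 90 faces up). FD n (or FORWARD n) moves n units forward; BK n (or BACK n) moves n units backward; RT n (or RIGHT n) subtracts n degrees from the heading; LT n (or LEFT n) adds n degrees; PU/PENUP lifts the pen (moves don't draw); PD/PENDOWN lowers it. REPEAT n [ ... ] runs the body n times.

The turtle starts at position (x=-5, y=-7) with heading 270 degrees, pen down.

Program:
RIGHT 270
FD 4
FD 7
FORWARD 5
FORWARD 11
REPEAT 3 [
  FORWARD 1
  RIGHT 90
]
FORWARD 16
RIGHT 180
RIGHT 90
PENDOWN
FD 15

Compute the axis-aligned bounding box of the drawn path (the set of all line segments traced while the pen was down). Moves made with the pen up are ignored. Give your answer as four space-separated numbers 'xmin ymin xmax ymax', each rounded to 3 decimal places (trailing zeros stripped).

Answer: -5 -8 23 8

Derivation:
Executing turtle program step by step:
Start: pos=(-5,-7), heading=270, pen down
RT 270: heading 270 -> 0
FD 4: (-5,-7) -> (-1,-7) [heading=0, draw]
FD 7: (-1,-7) -> (6,-7) [heading=0, draw]
FD 5: (6,-7) -> (11,-7) [heading=0, draw]
FD 11: (11,-7) -> (22,-7) [heading=0, draw]
REPEAT 3 [
  -- iteration 1/3 --
  FD 1: (22,-7) -> (23,-7) [heading=0, draw]
  RT 90: heading 0 -> 270
  -- iteration 2/3 --
  FD 1: (23,-7) -> (23,-8) [heading=270, draw]
  RT 90: heading 270 -> 180
  -- iteration 3/3 --
  FD 1: (23,-8) -> (22,-8) [heading=180, draw]
  RT 90: heading 180 -> 90
]
FD 16: (22,-8) -> (22,8) [heading=90, draw]
RT 180: heading 90 -> 270
RT 90: heading 270 -> 180
PD: pen down
FD 15: (22,8) -> (7,8) [heading=180, draw]
Final: pos=(7,8), heading=180, 9 segment(s) drawn

Segment endpoints: x in {-5, -1, 6, 7, 11, 22, 22, 23}, y in {-8, -7, 8, 8}
xmin=-5, ymin=-8, xmax=23, ymax=8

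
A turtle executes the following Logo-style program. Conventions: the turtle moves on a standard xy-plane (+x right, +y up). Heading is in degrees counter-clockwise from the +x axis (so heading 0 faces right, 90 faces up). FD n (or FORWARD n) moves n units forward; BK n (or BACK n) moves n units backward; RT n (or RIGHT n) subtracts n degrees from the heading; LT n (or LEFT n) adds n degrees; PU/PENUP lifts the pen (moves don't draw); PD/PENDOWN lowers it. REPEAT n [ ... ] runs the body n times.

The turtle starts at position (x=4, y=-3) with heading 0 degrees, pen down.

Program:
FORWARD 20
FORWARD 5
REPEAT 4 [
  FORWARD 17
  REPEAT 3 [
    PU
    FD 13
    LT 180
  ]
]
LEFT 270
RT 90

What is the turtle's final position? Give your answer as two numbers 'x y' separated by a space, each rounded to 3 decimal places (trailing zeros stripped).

Executing turtle program step by step:
Start: pos=(4,-3), heading=0, pen down
FD 20: (4,-3) -> (24,-3) [heading=0, draw]
FD 5: (24,-3) -> (29,-3) [heading=0, draw]
REPEAT 4 [
  -- iteration 1/4 --
  FD 17: (29,-3) -> (46,-3) [heading=0, draw]
  REPEAT 3 [
    -- iteration 1/3 --
    PU: pen up
    FD 13: (46,-3) -> (59,-3) [heading=0, move]
    LT 180: heading 0 -> 180
    -- iteration 2/3 --
    PU: pen up
    FD 13: (59,-3) -> (46,-3) [heading=180, move]
    LT 180: heading 180 -> 0
    -- iteration 3/3 --
    PU: pen up
    FD 13: (46,-3) -> (59,-3) [heading=0, move]
    LT 180: heading 0 -> 180
  ]
  -- iteration 2/4 --
  FD 17: (59,-3) -> (42,-3) [heading=180, move]
  REPEAT 3 [
    -- iteration 1/3 --
    PU: pen up
    FD 13: (42,-3) -> (29,-3) [heading=180, move]
    LT 180: heading 180 -> 0
    -- iteration 2/3 --
    PU: pen up
    FD 13: (29,-3) -> (42,-3) [heading=0, move]
    LT 180: heading 0 -> 180
    -- iteration 3/3 --
    PU: pen up
    FD 13: (42,-3) -> (29,-3) [heading=180, move]
    LT 180: heading 180 -> 0
  ]
  -- iteration 3/4 --
  FD 17: (29,-3) -> (46,-3) [heading=0, move]
  REPEAT 3 [
    -- iteration 1/3 --
    PU: pen up
    FD 13: (46,-3) -> (59,-3) [heading=0, move]
    LT 180: heading 0 -> 180
    -- iteration 2/3 --
    PU: pen up
    FD 13: (59,-3) -> (46,-3) [heading=180, move]
    LT 180: heading 180 -> 0
    -- iteration 3/3 --
    PU: pen up
    FD 13: (46,-3) -> (59,-3) [heading=0, move]
    LT 180: heading 0 -> 180
  ]
  -- iteration 4/4 --
  FD 17: (59,-3) -> (42,-3) [heading=180, move]
  REPEAT 3 [
    -- iteration 1/3 --
    PU: pen up
    FD 13: (42,-3) -> (29,-3) [heading=180, move]
    LT 180: heading 180 -> 0
    -- iteration 2/3 --
    PU: pen up
    FD 13: (29,-3) -> (42,-3) [heading=0, move]
    LT 180: heading 0 -> 180
    -- iteration 3/3 --
    PU: pen up
    FD 13: (42,-3) -> (29,-3) [heading=180, move]
    LT 180: heading 180 -> 0
  ]
]
LT 270: heading 0 -> 270
RT 90: heading 270 -> 180
Final: pos=(29,-3), heading=180, 3 segment(s) drawn

Answer: 29 -3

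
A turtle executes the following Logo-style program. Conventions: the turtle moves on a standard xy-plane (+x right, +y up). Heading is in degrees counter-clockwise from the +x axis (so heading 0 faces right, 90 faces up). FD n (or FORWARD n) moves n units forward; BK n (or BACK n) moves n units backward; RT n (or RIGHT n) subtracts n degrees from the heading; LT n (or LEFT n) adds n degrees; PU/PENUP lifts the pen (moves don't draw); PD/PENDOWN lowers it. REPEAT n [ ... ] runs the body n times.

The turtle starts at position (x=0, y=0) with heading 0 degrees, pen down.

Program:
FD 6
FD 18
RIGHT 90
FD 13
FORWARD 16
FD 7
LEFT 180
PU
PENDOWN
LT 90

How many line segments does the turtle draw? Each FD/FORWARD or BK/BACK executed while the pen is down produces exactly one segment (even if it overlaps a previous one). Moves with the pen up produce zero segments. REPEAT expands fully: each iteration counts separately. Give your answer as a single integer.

Executing turtle program step by step:
Start: pos=(0,0), heading=0, pen down
FD 6: (0,0) -> (6,0) [heading=0, draw]
FD 18: (6,0) -> (24,0) [heading=0, draw]
RT 90: heading 0 -> 270
FD 13: (24,0) -> (24,-13) [heading=270, draw]
FD 16: (24,-13) -> (24,-29) [heading=270, draw]
FD 7: (24,-29) -> (24,-36) [heading=270, draw]
LT 180: heading 270 -> 90
PU: pen up
PD: pen down
LT 90: heading 90 -> 180
Final: pos=(24,-36), heading=180, 5 segment(s) drawn
Segments drawn: 5

Answer: 5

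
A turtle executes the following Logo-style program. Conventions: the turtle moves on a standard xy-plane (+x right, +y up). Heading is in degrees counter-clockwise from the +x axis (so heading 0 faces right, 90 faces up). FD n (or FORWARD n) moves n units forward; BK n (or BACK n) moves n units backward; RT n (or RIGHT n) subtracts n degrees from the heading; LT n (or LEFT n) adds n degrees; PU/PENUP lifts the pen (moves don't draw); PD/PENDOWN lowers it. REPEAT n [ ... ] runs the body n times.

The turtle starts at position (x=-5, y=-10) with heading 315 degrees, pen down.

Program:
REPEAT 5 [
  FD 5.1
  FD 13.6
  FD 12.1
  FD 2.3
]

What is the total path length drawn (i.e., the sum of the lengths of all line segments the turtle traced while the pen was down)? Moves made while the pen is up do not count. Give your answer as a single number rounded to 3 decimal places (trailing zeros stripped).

Answer: 165.5

Derivation:
Executing turtle program step by step:
Start: pos=(-5,-10), heading=315, pen down
REPEAT 5 [
  -- iteration 1/5 --
  FD 5.1: (-5,-10) -> (-1.394,-13.606) [heading=315, draw]
  FD 13.6: (-1.394,-13.606) -> (8.223,-23.223) [heading=315, draw]
  FD 12.1: (8.223,-23.223) -> (16.779,-31.779) [heading=315, draw]
  FD 2.3: (16.779,-31.779) -> (18.405,-33.405) [heading=315, draw]
  -- iteration 2/5 --
  FD 5.1: (18.405,-33.405) -> (22.011,-37.011) [heading=315, draw]
  FD 13.6: (22.011,-37.011) -> (31.628,-46.628) [heading=315, draw]
  FD 12.1: (31.628,-46.628) -> (40.184,-55.184) [heading=315, draw]
  FD 2.3: (40.184,-55.184) -> (41.81,-56.81) [heading=315, draw]
  -- iteration 3/5 --
  FD 5.1: (41.81,-56.81) -> (45.417,-60.417) [heading=315, draw]
  FD 13.6: (45.417,-60.417) -> (55.033,-70.033) [heading=315, draw]
  FD 12.1: (55.033,-70.033) -> (63.589,-78.589) [heading=315, draw]
  FD 2.3: (63.589,-78.589) -> (65.216,-80.216) [heading=315, draw]
  -- iteration 4/5 --
  FD 5.1: (65.216,-80.216) -> (68.822,-83.822) [heading=315, draw]
  FD 13.6: (68.822,-83.822) -> (78.439,-93.439) [heading=315, draw]
  FD 12.1: (78.439,-93.439) -> (86.995,-101.995) [heading=315, draw]
  FD 2.3: (86.995,-101.995) -> (88.621,-103.621) [heading=315, draw]
  -- iteration 5/5 --
  FD 5.1: (88.621,-103.621) -> (92.227,-107.227) [heading=315, draw]
  FD 13.6: (92.227,-107.227) -> (101.844,-116.844) [heading=315, draw]
  FD 12.1: (101.844,-116.844) -> (110.4,-125.4) [heading=315, draw]
  FD 2.3: (110.4,-125.4) -> (112.026,-127.026) [heading=315, draw]
]
Final: pos=(112.026,-127.026), heading=315, 20 segment(s) drawn

Segment lengths:
  seg 1: (-5,-10) -> (-1.394,-13.606), length = 5.1
  seg 2: (-1.394,-13.606) -> (8.223,-23.223), length = 13.6
  seg 3: (8.223,-23.223) -> (16.779,-31.779), length = 12.1
  seg 4: (16.779,-31.779) -> (18.405,-33.405), length = 2.3
  seg 5: (18.405,-33.405) -> (22.011,-37.011), length = 5.1
  seg 6: (22.011,-37.011) -> (31.628,-46.628), length = 13.6
  seg 7: (31.628,-46.628) -> (40.184,-55.184), length = 12.1
  seg 8: (40.184,-55.184) -> (41.81,-56.81), length = 2.3
  seg 9: (41.81,-56.81) -> (45.417,-60.417), length = 5.1
  seg 10: (45.417,-60.417) -> (55.033,-70.033), length = 13.6
  seg 11: (55.033,-70.033) -> (63.589,-78.589), length = 12.1
  seg 12: (63.589,-78.589) -> (65.216,-80.216), length = 2.3
  seg 13: (65.216,-80.216) -> (68.822,-83.822), length = 5.1
  seg 14: (68.822,-83.822) -> (78.439,-93.439), length = 13.6
  seg 15: (78.439,-93.439) -> (86.995,-101.995), length = 12.1
  seg 16: (86.995,-101.995) -> (88.621,-103.621), length = 2.3
  seg 17: (88.621,-103.621) -> (92.227,-107.227), length = 5.1
  seg 18: (92.227,-107.227) -> (101.844,-116.844), length = 13.6
  seg 19: (101.844,-116.844) -> (110.4,-125.4), length = 12.1
  seg 20: (110.4,-125.4) -> (112.026,-127.026), length = 2.3
Total = 165.5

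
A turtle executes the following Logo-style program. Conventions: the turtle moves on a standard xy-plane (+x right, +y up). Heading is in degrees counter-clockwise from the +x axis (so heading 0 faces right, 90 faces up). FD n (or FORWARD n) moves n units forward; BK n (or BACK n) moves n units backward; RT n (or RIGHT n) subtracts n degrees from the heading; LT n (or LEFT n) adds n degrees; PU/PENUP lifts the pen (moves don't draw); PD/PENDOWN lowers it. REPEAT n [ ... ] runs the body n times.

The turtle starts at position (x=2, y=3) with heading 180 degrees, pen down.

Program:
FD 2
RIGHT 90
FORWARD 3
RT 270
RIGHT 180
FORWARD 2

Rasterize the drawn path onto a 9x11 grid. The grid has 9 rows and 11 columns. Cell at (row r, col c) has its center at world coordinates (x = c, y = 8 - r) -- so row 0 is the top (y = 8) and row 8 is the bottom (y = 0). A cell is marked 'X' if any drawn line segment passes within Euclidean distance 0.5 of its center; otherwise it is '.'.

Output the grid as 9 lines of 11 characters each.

Answer: ...........
...........
XXX........
X..........
X..........
XXX........
...........
...........
...........

Derivation:
Segment 0: (2,3) -> (0,3)
Segment 1: (0,3) -> (0,6)
Segment 2: (0,6) -> (2,6)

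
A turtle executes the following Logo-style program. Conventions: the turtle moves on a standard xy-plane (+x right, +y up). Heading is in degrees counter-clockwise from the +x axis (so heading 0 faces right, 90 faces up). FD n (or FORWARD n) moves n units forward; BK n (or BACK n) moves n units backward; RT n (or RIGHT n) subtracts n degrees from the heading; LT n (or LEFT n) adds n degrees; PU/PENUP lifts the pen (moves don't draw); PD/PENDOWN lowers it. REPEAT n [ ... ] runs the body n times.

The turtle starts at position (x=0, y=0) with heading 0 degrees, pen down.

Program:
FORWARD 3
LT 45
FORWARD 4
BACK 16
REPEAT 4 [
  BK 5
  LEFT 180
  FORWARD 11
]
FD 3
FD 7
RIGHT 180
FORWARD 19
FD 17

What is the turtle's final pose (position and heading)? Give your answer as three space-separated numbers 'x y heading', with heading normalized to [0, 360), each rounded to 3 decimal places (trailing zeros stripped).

Answer: -23.87 -26.87 225

Derivation:
Executing turtle program step by step:
Start: pos=(0,0), heading=0, pen down
FD 3: (0,0) -> (3,0) [heading=0, draw]
LT 45: heading 0 -> 45
FD 4: (3,0) -> (5.828,2.828) [heading=45, draw]
BK 16: (5.828,2.828) -> (-5.485,-8.485) [heading=45, draw]
REPEAT 4 [
  -- iteration 1/4 --
  BK 5: (-5.485,-8.485) -> (-9.021,-12.021) [heading=45, draw]
  LT 180: heading 45 -> 225
  FD 11: (-9.021,-12.021) -> (-16.799,-19.799) [heading=225, draw]
  -- iteration 2/4 --
  BK 5: (-16.799,-19.799) -> (-13.263,-16.263) [heading=225, draw]
  LT 180: heading 225 -> 45
  FD 11: (-13.263,-16.263) -> (-5.485,-8.485) [heading=45, draw]
  -- iteration 3/4 --
  BK 5: (-5.485,-8.485) -> (-9.021,-12.021) [heading=45, draw]
  LT 180: heading 45 -> 225
  FD 11: (-9.021,-12.021) -> (-16.799,-19.799) [heading=225, draw]
  -- iteration 4/4 --
  BK 5: (-16.799,-19.799) -> (-13.263,-16.263) [heading=225, draw]
  LT 180: heading 225 -> 45
  FD 11: (-13.263,-16.263) -> (-5.485,-8.485) [heading=45, draw]
]
FD 3: (-5.485,-8.485) -> (-3.364,-6.364) [heading=45, draw]
FD 7: (-3.364,-6.364) -> (1.586,-1.414) [heading=45, draw]
RT 180: heading 45 -> 225
FD 19: (1.586,-1.414) -> (-11.849,-14.849) [heading=225, draw]
FD 17: (-11.849,-14.849) -> (-23.87,-26.87) [heading=225, draw]
Final: pos=(-23.87,-26.87), heading=225, 15 segment(s) drawn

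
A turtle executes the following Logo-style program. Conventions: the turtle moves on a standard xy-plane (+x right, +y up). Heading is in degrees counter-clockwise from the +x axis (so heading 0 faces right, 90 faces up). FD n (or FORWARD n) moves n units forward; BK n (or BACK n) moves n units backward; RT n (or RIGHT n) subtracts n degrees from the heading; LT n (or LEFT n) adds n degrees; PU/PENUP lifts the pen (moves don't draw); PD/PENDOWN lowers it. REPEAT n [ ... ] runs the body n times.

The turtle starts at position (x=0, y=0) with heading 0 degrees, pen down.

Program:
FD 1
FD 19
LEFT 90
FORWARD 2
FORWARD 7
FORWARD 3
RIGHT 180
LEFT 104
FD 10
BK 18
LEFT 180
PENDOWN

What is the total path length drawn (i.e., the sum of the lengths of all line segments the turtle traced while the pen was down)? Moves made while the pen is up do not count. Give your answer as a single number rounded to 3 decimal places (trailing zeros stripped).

Executing turtle program step by step:
Start: pos=(0,0), heading=0, pen down
FD 1: (0,0) -> (1,0) [heading=0, draw]
FD 19: (1,0) -> (20,0) [heading=0, draw]
LT 90: heading 0 -> 90
FD 2: (20,0) -> (20,2) [heading=90, draw]
FD 7: (20,2) -> (20,9) [heading=90, draw]
FD 3: (20,9) -> (20,12) [heading=90, draw]
RT 180: heading 90 -> 270
LT 104: heading 270 -> 14
FD 10: (20,12) -> (29.703,14.419) [heading=14, draw]
BK 18: (29.703,14.419) -> (12.238,10.065) [heading=14, draw]
LT 180: heading 14 -> 194
PD: pen down
Final: pos=(12.238,10.065), heading=194, 7 segment(s) drawn

Segment lengths:
  seg 1: (0,0) -> (1,0), length = 1
  seg 2: (1,0) -> (20,0), length = 19
  seg 3: (20,0) -> (20,2), length = 2
  seg 4: (20,2) -> (20,9), length = 7
  seg 5: (20,9) -> (20,12), length = 3
  seg 6: (20,12) -> (29.703,14.419), length = 10
  seg 7: (29.703,14.419) -> (12.238,10.065), length = 18
Total = 60

Answer: 60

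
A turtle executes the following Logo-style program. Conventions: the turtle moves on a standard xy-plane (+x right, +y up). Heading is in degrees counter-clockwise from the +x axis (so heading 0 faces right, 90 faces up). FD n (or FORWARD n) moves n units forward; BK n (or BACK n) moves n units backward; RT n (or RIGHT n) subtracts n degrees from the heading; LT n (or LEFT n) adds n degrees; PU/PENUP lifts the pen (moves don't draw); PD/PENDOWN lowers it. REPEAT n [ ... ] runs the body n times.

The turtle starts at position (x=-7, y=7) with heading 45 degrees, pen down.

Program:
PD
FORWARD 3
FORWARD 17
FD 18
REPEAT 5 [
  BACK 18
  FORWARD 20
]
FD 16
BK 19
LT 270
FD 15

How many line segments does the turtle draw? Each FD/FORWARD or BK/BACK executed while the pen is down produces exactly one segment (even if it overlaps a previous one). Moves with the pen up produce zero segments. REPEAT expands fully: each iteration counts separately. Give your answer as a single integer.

Answer: 16

Derivation:
Executing turtle program step by step:
Start: pos=(-7,7), heading=45, pen down
PD: pen down
FD 3: (-7,7) -> (-4.879,9.121) [heading=45, draw]
FD 17: (-4.879,9.121) -> (7.142,21.142) [heading=45, draw]
FD 18: (7.142,21.142) -> (19.87,33.87) [heading=45, draw]
REPEAT 5 [
  -- iteration 1/5 --
  BK 18: (19.87,33.87) -> (7.142,21.142) [heading=45, draw]
  FD 20: (7.142,21.142) -> (21.284,35.284) [heading=45, draw]
  -- iteration 2/5 --
  BK 18: (21.284,35.284) -> (8.556,22.556) [heading=45, draw]
  FD 20: (8.556,22.556) -> (22.698,36.698) [heading=45, draw]
  -- iteration 3/5 --
  BK 18: (22.698,36.698) -> (9.971,23.971) [heading=45, draw]
  FD 20: (9.971,23.971) -> (24.113,38.113) [heading=45, draw]
  -- iteration 4/5 --
  BK 18: (24.113,38.113) -> (11.385,25.385) [heading=45, draw]
  FD 20: (11.385,25.385) -> (25.527,39.527) [heading=45, draw]
  -- iteration 5/5 --
  BK 18: (25.527,39.527) -> (12.799,26.799) [heading=45, draw]
  FD 20: (12.799,26.799) -> (26.941,40.941) [heading=45, draw]
]
FD 16: (26.941,40.941) -> (38.255,52.255) [heading=45, draw]
BK 19: (38.255,52.255) -> (24.82,38.82) [heading=45, draw]
LT 270: heading 45 -> 315
FD 15: (24.82,38.82) -> (35.426,28.213) [heading=315, draw]
Final: pos=(35.426,28.213), heading=315, 16 segment(s) drawn
Segments drawn: 16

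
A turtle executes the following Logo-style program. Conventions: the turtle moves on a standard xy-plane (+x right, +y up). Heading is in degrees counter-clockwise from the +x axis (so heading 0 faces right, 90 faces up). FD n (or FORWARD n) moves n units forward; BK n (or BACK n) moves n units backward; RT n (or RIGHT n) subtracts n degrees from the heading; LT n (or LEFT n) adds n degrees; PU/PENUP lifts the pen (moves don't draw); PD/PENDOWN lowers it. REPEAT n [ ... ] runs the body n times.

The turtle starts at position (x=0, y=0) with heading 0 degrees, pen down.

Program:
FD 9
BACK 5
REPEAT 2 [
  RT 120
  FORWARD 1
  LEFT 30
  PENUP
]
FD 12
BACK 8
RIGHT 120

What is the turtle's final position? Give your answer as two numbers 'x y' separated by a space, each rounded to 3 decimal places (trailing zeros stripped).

Answer: -1.366 -0.366

Derivation:
Executing turtle program step by step:
Start: pos=(0,0), heading=0, pen down
FD 9: (0,0) -> (9,0) [heading=0, draw]
BK 5: (9,0) -> (4,0) [heading=0, draw]
REPEAT 2 [
  -- iteration 1/2 --
  RT 120: heading 0 -> 240
  FD 1: (4,0) -> (3.5,-0.866) [heading=240, draw]
  LT 30: heading 240 -> 270
  PU: pen up
  -- iteration 2/2 --
  RT 120: heading 270 -> 150
  FD 1: (3.5,-0.866) -> (2.634,-0.366) [heading=150, move]
  LT 30: heading 150 -> 180
  PU: pen up
]
FD 12: (2.634,-0.366) -> (-9.366,-0.366) [heading=180, move]
BK 8: (-9.366,-0.366) -> (-1.366,-0.366) [heading=180, move]
RT 120: heading 180 -> 60
Final: pos=(-1.366,-0.366), heading=60, 3 segment(s) drawn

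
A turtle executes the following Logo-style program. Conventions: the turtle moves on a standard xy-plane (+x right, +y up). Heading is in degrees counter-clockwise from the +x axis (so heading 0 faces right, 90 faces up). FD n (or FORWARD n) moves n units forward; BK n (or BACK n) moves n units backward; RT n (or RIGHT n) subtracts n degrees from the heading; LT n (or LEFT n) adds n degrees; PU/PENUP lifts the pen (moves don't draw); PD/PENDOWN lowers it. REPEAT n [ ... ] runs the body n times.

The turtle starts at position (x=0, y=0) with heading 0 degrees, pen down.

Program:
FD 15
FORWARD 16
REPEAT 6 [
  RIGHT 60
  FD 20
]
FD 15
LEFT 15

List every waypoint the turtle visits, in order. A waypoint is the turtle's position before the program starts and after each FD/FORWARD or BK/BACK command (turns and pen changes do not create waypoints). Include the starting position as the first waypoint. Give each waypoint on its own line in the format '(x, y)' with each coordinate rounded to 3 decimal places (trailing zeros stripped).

Executing turtle program step by step:
Start: pos=(0,0), heading=0, pen down
FD 15: (0,0) -> (15,0) [heading=0, draw]
FD 16: (15,0) -> (31,0) [heading=0, draw]
REPEAT 6 [
  -- iteration 1/6 --
  RT 60: heading 0 -> 300
  FD 20: (31,0) -> (41,-17.321) [heading=300, draw]
  -- iteration 2/6 --
  RT 60: heading 300 -> 240
  FD 20: (41,-17.321) -> (31,-34.641) [heading=240, draw]
  -- iteration 3/6 --
  RT 60: heading 240 -> 180
  FD 20: (31,-34.641) -> (11,-34.641) [heading=180, draw]
  -- iteration 4/6 --
  RT 60: heading 180 -> 120
  FD 20: (11,-34.641) -> (1,-17.321) [heading=120, draw]
  -- iteration 5/6 --
  RT 60: heading 120 -> 60
  FD 20: (1,-17.321) -> (11,0) [heading=60, draw]
  -- iteration 6/6 --
  RT 60: heading 60 -> 0
  FD 20: (11,0) -> (31,0) [heading=0, draw]
]
FD 15: (31,0) -> (46,0) [heading=0, draw]
LT 15: heading 0 -> 15
Final: pos=(46,0), heading=15, 9 segment(s) drawn
Waypoints (10 total):
(0, 0)
(15, 0)
(31, 0)
(41, -17.321)
(31, -34.641)
(11, -34.641)
(1, -17.321)
(11, 0)
(31, 0)
(46, 0)

Answer: (0, 0)
(15, 0)
(31, 0)
(41, -17.321)
(31, -34.641)
(11, -34.641)
(1, -17.321)
(11, 0)
(31, 0)
(46, 0)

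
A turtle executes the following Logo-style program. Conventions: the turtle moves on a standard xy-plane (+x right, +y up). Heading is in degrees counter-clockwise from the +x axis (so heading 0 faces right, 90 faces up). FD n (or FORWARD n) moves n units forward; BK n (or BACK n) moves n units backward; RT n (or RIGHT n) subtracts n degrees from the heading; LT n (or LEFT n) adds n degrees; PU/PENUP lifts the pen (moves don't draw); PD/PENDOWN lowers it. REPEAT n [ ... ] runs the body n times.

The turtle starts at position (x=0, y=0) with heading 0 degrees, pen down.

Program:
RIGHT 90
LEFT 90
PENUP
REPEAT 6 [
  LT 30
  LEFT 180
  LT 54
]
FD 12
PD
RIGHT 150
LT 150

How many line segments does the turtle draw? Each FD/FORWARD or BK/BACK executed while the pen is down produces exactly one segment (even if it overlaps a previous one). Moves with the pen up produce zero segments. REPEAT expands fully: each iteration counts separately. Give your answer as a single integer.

Executing turtle program step by step:
Start: pos=(0,0), heading=0, pen down
RT 90: heading 0 -> 270
LT 90: heading 270 -> 0
PU: pen up
REPEAT 6 [
  -- iteration 1/6 --
  LT 30: heading 0 -> 30
  LT 180: heading 30 -> 210
  LT 54: heading 210 -> 264
  -- iteration 2/6 --
  LT 30: heading 264 -> 294
  LT 180: heading 294 -> 114
  LT 54: heading 114 -> 168
  -- iteration 3/6 --
  LT 30: heading 168 -> 198
  LT 180: heading 198 -> 18
  LT 54: heading 18 -> 72
  -- iteration 4/6 --
  LT 30: heading 72 -> 102
  LT 180: heading 102 -> 282
  LT 54: heading 282 -> 336
  -- iteration 5/6 --
  LT 30: heading 336 -> 6
  LT 180: heading 6 -> 186
  LT 54: heading 186 -> 240
  -- iteration 6/6 --
  LT 30: heading 240 -> 270
  LT 180: heading 270 -> 90
  LT 54: heading 90 -> 144
]
FD 12: (0,0) -> (-9.708,7.053) [heading=144, move]
PD: pen down
RT 150: heading 144 -> 354
LT 150: heading 354 -> 144
Final: pos=(-9.708,7.053), heading=144, 0 segment(s) drawn
Segments drawn: 0

Answer: 0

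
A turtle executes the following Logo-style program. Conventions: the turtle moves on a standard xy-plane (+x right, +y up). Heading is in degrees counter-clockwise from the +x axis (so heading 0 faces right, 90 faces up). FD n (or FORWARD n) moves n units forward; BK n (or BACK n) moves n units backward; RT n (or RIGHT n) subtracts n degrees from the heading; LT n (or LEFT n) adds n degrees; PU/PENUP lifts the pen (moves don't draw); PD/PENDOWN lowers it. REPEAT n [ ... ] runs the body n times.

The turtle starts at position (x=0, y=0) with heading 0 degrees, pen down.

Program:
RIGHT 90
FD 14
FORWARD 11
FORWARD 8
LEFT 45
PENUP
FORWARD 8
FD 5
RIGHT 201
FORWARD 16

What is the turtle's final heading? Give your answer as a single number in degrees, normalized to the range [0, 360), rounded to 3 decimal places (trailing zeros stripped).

Answer: 114

Derivation:
Executing turtle program step by step:
Start: pos=(0,0), heading=0, pen down
RT 90: heading 0 -> 270
FD 14: (0,0) -> (0,-14) [heading=270, draw]
FD 11: (0,-14) -> (0,-25) [heading=270, draw]
FD 8: (0,-25) -> (0,-33) [heading=270, draw]
LT 45: heading 270 -> 315
PU: pen up
FD 8: (0,-33) -> (5.657,-38.657) [heading=315, move]
FD 5: (5.657,-38.657) -> (9.192,-42.192) [heading=315, move]
RT 201: heading 315 -> 114
FD 16: (9.192,-42.192) -> (2.685,-27.576) [heading=114, move]
Final: pos=(2.685,-27.576), heading=114, 3 segment(s) drawn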